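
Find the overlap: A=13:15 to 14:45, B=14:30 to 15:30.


Meeting A: 795-885 (in minutes from midnight)
Meeting B: 870-930
Overlap start = max(795, 870) = 870
Overlap end = min(885, 930) = 885
Overlap = max(0, 885 - 870) = 15 min

15 minutes


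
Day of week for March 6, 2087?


Thursday

Zeller's congruence:
q=6, m=3, k=87, j=20
h = (6 + ⌊13×4/5⌋ + 87 + ⌊87/4⌋ + ⌊20/4⌋ - 2×20) mod 7
= (6 + 10 + 87 + 21 + 5 - 40) mod 7
= 89 mod 7 = 5
h=5 → Thursday


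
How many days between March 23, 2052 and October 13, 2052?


204 days

From March 23, 2052 to October 13, 2052
Rest of March 2052: 31 - 23 = 8
Full months: April 30, May 31, June 30, July 31, August 31, September 30
Days into October 2052: 13
Total = 8 + 30 + 31 + 30 + 31 + 31 + 30 + 13 = 204 days


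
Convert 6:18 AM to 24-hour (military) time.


Input: 6:18 AM
AM hour stays: 6

06:18


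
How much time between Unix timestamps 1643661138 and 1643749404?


Difference = 1643749404 - 1643661138 = 88266 seconds
In hours: 88266 / 3600 ≈ 24.5
In days: 88266 / 86400 ≈ 1.02

88266 seconds (24.5 hours / 1.02 days)


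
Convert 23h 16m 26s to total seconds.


83786 seconds

Hours: 23 × 3600 = 82800
Minutes: 16 × 60 = 960
Seconds: 26
Total = 82800 + 960 + 26 = 83786


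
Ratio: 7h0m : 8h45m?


4:5 (0.80)

Duration 1: 420 minutes
Duration 2: 525 minutes
Ratio = 420:525
GCD = 105
Simplified = 4:5
As a decimal: 4/5 = 0.80


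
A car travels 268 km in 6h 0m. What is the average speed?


Distance: 268 km
Time: 6 hours
Speed = 268 / 6 ≈ 44.7 km/h

44.7 km/h


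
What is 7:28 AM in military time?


Input: 7:28 AM
AM hour stays: 7

07:28


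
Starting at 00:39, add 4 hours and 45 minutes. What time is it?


Start: 39 minutes from midnight
Add: 285 minutes
Total: 324 minutes
Hours: 324 ÷ 60 = 5 remainder 24

05:24


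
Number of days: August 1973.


31 days

Month: August (month 8)
August has 31 days


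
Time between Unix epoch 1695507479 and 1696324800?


Difference = 1696324800 - 1695507479 = 817321 seconds
In hours: 817321 / 3600 ≈ 227.0
In days: 817321 / 86400 ≈ 9.46

817321 seconds (227.0 hours / 9.46 days)


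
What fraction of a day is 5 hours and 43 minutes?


0.2382 (23.82%)

Total minutes: 5×60 + 43 = 343
Day = 24×60 = 1440 minutes
Fraction = 343/1440 ≈ 0.2382
As a percentage: 343/1440 × 100 ≈ 23.82%


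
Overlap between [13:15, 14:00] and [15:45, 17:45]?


Meeting A: 795-840 (in minutes from midnight)
Meeting B: 945-1065
Overlap start = max(795, 945) = 945
Overlap end = min(840, 1065) = 840
Overlap = max(0, 840 - 945) = 0 min

0 minutes


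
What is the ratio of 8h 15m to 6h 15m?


33:25 (1.32)

Duration 1: 495 minutes
Duration 2: 375 minutes
Ratio = 495:375
GCD = 15
Simplified = 33:25
As a decimal: 33/25 = 1.32


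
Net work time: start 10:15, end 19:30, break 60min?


8h 15m (495 minutes)

Total time = (19×60+30) - (10×60+15)
= 1170 - 615 = 555 min
Minus break: 555 - 60 = 495 min
= 8h 15m


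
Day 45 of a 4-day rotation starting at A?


Shifts: A, B, C, D
Start: A (index 0)
Day 45: (0 + 45 - 1) mod 4
= 44 mod 4
= 0
Index 0 → shift A

Shift A


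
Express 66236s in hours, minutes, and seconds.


Hours: 66236 ÷ 3600 = 18 remainder 1436
Minutes: 1436 ÷ 60 = 23 remainder 56
Seconds: 56

18h 23m 56s


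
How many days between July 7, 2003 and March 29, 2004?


266 days

From July 7, 2003 to March 29, 2004
Rest of July 2003: 31 - 7 = 24
Full months: August 31, September 30, October 31, November 30, December 31, January 31, February 2004 29
Days into March 2004: 29
Total = 24 + 31 + 30 + 31 + 30 + 31 + 31 + 29 + 29 = 266 days


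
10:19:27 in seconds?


Hours: 10 × 3600 = 36000
Minutes: 19 × 60 = 1140
Seconds: 27
Total = 36000 + 1140 + 27 = 37167

37167 seconds


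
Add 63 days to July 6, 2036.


Start: July 6, 2036
Add 63 days
July 6 → August 1: 31 - 6 + 1 = 26 days (63 - 26 = 37 left)
August 1 → September 1: 31 - 1 + 1 = 31 days (37 - 31 = 6 left)
September 1 + 6 = September 7, 2036

September 7, 2036


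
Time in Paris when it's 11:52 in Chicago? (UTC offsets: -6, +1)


18:52

Time difference = UTC+1 - UTC-6 = +7 hours
New hour = (11 + 7) mod 24
= 18 mod 24 = 18
Minutes unchanged → 18:52


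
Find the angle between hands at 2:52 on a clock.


134.0°

Hour hand = 2×30 + 52×0.5 = 86.0°
Minute hand = 52×6 = 312°
Difference = |86.0 - 312| = 226.0°
Since > 180°: 360 - 226.0 = 134.0°


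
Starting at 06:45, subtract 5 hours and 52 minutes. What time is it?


Start: 405 minutes from midnight
Subtract: 352 minutes
Remaining: 405 - 352 = 53
Hours: 0, Minutes: 53

00:53


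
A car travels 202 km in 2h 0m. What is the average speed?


Distance: 202 km
Time: 2 hours
Speed = 202 / 2 = 101.0 km/h

101.0 km/h


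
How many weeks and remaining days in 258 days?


36 weeks 6 days

Weeks: 258 ÷ 7 = 36 remainder 6


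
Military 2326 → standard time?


Hour: 23
23 - 12 = 11 → PM

11:26 PM


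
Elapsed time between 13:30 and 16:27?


End time in minutes: 16×60 + 27 = 987
Start time in minutes: 13×60 + 30 = 810
Difference = 987 - 810 = 177 minutes
= 2 hours 57 minutes

2h 57m


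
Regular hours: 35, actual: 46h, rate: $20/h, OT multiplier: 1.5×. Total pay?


$1030.00

Regular: 35h × $20 = $700.00
Overtime: 46 - 35 = 11h
OT pay: 11h × $20 × 1.5 = $330.00
Total = $700.00 + $330.00 = $1030.00


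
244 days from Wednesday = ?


Tuesday

Start: Wednesday (index 2)
(2 + 244) mod 7
= 246 mod 7
= 1
Index 1 → Tuesday


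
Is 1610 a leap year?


Rules: divisible by 4 AND (not by 100 OR by 400)
1610 ÷ 4 = 402 remainder 2 → not divisible by 4
Not divisible by 4 → not a leap year

No


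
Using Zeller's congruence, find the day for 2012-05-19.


Saturday

Zeller's congruence:
q=19, m=5, k=12, j=20
h = (19 + ⌊13×6/5⌋ + 12 + ⌊12/4⌋ + ⌊20/4⌋ - 2×20) mod 7
= (19 + 15 + 12 + 3 + 5 - 40) mod 7
= 14 mod 7 = 0
h=0 → Saturday


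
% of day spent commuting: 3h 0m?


Time: 180 minutes
Day: 1440 minutes
Percentage = (180/1440) × 100 = 12.5%

12.5%


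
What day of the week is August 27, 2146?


Saturday

Zeller's congruence:
q=27, m=8, k=46, j=21
h = (27 + ⌊13×9/5⌋ + 46 + ⌊46/4⌋ + ⌊21/4⌋ - 2×21) mod 7
= (27 + 23 + 46 + 11 + 5 - 42) mod 7
= 70 mod 7 = 0
h=0 → Saturday


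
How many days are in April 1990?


30 days

Month: April (month 4)
April has 30 days


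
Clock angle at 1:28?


Hour hand = 1×30 + 28×0.5 = 44.0°
Minute hand = 28×6 = 168°
Difference = |44.0 - 168| = 124.0°

124.0°


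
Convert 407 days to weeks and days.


Weeks: 407 ÷ 7 = 58 remainder 1

58 weeks 1 days


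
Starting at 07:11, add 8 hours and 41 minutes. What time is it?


Start: 431 minutes from midnight
Add: 521 minutes
Total: 952 minutes
Hours: 952 ÷ 60 = 15 remainder 52

15:52


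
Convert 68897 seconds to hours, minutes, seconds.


Hours: 68897 ÷ 3600 = 19 remainder 497
Minutes: 497 ÷ 60 = 8 remainder 17
Seconds: 17

19h 8m 17s


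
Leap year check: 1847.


Rules: divisible by 4 AND (not by 100 OR by 400)
1847 ÷ 4 = 461 remainder 3 → not divisible by 4
Not divisible by 4 → not a leap year

No


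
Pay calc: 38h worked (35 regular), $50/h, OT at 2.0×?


Regular: 35h × $50 = $1750.00
Overtime: 38 - 35 = 3h
OT pay: 3h × $50 × 2.0 = $300.00
Total = $1750.00 + $300.00 = $2050.00

$2050.00


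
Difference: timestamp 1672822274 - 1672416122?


Difference = 1672822274 - 1672416122 = 406152 seconds
In hours: 406152 / 3600 ≈ 112.8
In days: 406152 / 86400 ≈ 4.70

406152 seconds (112.8 hours / 4.70 days)


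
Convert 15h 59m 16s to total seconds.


57556 seconds

Hours: 15 × 3600 = 54000
Minutes: 59 × 60 = 3540
Seconds: 16
Total = 54000 + 3540 + 16 = 57556


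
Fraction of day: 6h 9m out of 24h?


Total minutes: 6×60 + 9 = 369
Day = 24×60 = 1440 minutes
Fraction = 369/1440 ≈ 0.2563
As a percentage: 369/1440 × 100 ≈ 25.63%

0.2563 (25.63%)


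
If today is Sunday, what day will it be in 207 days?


Start: Sunday (index 6)
(6 + 207) mod 7
= 213 mod 7
= 3
Index 3 → Thursday

Thursday


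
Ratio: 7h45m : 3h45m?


31:15 (2.07)

Duration 1: 465 minutes
Duration 2: 225 minutes
Ratio = 465:225
GCD = 15
Simplified = 31:15
As a decimal: 31/15 ≈ 2.07


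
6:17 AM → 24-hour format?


06:17

Input: 6:17 AM
AM hour stays: 6


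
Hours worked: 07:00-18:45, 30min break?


Total time = (18×60+45) - (7×60+0)
= 1125 - 420 = 705 min
Minus break: 705 - 30 = 675 min
= 11h 15m

11h 15m (675 minutes)


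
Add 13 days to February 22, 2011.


March 7, 2011

Start: February 22, 2011
Add 13 days
February 22 → March 1: 28 - 22 + 1 = 7 days (13 - 7 = 6 left)
March 1 + 6 = March 7, 2011


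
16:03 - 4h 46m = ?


11:17

Start: 963 minutes from midnight
Subtract: 286 minutes
Remaining: 963 - 286 = 677
Hours: 11, Minutes: 17


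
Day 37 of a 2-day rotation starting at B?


Shifts: A, B
Start: B (index 1)
Day 37: (1 + 37 - 1) mod 2
= 37 mod 2
= 1
Index 1 → shift B

Shift B


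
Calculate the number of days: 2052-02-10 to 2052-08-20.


192 days

From February 10, 2052 to August 20, 2052
Rest of February 2052: 29 - 10 = 19
Full months: March 31, April 30, May 31, June 30, July 31
Days into August 2052: 20
Total = 19 + 31 + 30 + 31 + 30 + 31 + 20 = 192 days


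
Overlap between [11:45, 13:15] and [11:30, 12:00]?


Meeting A: 705-795 (in minutes from midnight)
Meeting B: 690-720
Overlap start = max(705, 690) = 705
Overlap end = min(795, 720) = 720
Overlap = max(0, 720 - 705) = 15 min

15 minutes


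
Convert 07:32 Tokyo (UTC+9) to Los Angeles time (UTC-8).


14:32 (previous day)

Time difference = UTC-8 - UTC+9 = -17 hours
New hour = (7 -17) mod 24
= -10 mod 24 = 14
Minutes unchanged → 14:32; -10 < 0 → previous day


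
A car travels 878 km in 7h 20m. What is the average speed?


119.7 km/h

Distance: 878 km
Time: 7h 20m = 440 min = 440/60 = 22/3 hours
Speed = 878 ÷ (22/3) = 878 × 3 / 22 = 2634/22 ≈ 119.7 km/h


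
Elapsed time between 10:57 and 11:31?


0h 34m

End time in minutes: 11×60 + 31 = 691
Start time in minutes: 10×60 + 57 = 657
Difference = 691 - 657 = 34 minutes
= 0 hours 34 minutes


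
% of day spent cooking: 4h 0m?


16.7%

Time: 240 minutes
Day: 1440 minutes
Percentage = (240/1440) × 100 ≈ 16.7%


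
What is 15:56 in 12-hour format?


Hour: 15
15 - 12 = 3 → PM

3:56 PM


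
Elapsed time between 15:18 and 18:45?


End time in minutes: 18×60 + 45 = 1125
Start time in minutes: 15×60 + 18 = 918
Difference = 1125 - 918 = 207 minutes
= 3 hours 27 minutes

3h 27m


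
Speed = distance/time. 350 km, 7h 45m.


45.2 km/h

Distance: 350 km
Time: 7h 45m = 465 min = 465/60 = 31/4 hours
Speed = 350 ÷ (31/4) = 350 × 4 / 31 = 1400/31 ≈ 45.2 km/h


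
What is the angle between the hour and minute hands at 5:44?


Hour hand = 5×30 + 44×0.5 = 172.0°
Minute hand = 44×6 = 264°
Difference = |172.0 - 264| = 92.0°

92.0°


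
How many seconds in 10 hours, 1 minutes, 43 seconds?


Hours: 10 × 3600 = 36000
Minutes: 1 × 60 = 60
Seconds: 43
Total = 36000 + 60 + 43 = 36103

36103 seconds


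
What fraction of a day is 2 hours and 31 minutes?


0.1049 (10.49%)

Total minutes: 2×60 + 31 = 151
Day = 24×60 = 1440 minutes
Fraction = 151/1440 ≈ 0.1049
As a percentage: 151/1440 × 100 ≈ 10.49%


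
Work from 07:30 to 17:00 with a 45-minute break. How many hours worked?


Total time = (17×60+0) - (7×60+30)
= 1020 - 450 = 570 min
Minus break: 570 - 45 = 525 min
= 8h 45m

8h 45m (525 minutes)


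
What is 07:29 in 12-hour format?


Hour: 7
7 < 12 → AM

7:29 AM


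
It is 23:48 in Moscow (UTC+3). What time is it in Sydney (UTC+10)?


Time difference = UTC+10 - UTC+3 = +7 hours
New hour = (23 + 7) mod 24
= 30 mod 24 = 6
Minutes unchanged → 06:48; 30 ≥ 24 → next day

06:48 (next day)


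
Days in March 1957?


Month: March (month 3)
March has 31 days

31 days


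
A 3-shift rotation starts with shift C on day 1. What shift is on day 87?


Shifts: A, B, C
Start: C (index 2)
Day 87: (2 + 87 - 1) mod 3
= 88 mod 3
= 1
Index 1 → shift B

Shift B


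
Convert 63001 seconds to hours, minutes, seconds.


17h 30m 1s

Hours: 63001 ÷ 3600 = 17 remainder 1801
Minutes: 1801 ÷ 60 = 30 remainder 1
Seconds: 1


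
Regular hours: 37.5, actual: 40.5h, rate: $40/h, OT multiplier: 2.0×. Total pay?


$1740.00

Regular: 37.5h × $40 = $1500.00
Overtime: 40.5 - 37.5 = 3.0h
OT pay: 3.0h × $40 × 2.0 = $240.00
Total = $1500.00 + $240.00 = $1740.00


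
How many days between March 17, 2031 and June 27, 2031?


From March 17, 2031 to June 27, 2031
Rest of March 2031: 31 - 17 = 14
Full months: April 30, May 31
Days into June 2031: 27
Total = 14 + 30 + 31 + 27 = 102 days

102 days


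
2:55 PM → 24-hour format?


14:55

Input: 2:55 PM
PM: 2 + 12 = 14


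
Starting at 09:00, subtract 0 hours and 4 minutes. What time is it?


Start: 540 minutes from midnight
Subtract: 4 minutes
Remaining: 540 - 4 = 536
Hours: 8, Minutes: 56

08:56


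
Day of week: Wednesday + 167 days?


Start: Wednesday (index 2)
(2 + 167) mod 7
= 169 mod 7
= 1
Index 1 → Tuesday

Tuesday


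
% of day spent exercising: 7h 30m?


Time: 450 minutes
Day: 1440 minutes
Percentage = (450/1440) × 100 ≈ 31.3%

31.3%


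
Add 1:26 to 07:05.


Start: 425 minutes from midnight
Add: 86 minutes
Total: 511 minutes
Hours: 511 ÷ 60 = 8 remainder 31

08:31


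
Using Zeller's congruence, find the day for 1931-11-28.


Saturday

Zeller's congruence:
q=28, m=11, k=31, j=19
h = (28 + ⌊13×12/5⌋ + 31 + ⌊31/4⌋ + ⌊19/4⌋ - 2×19) mod 7
= (28 + 31 + 31 + 7 + 4 - 38) mod 7
= 63 mod 7 = 0
h=0 → Saturday


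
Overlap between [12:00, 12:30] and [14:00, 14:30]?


0 minutes

Meeting A: 720-750 (in minutes from midnight)
Meeting B: 840-870
Overlap start = max(720, 840) = 840
Overlap end = min(750, 870) = 750
Overlap = max(0, 750 - 840) = 0 min


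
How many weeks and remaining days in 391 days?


55 weeks 6 days

Weeks: 391 ÷ 7 = 55 remainder 6


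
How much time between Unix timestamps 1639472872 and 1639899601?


426729 seconds (118.5 hours / 4.94 days)

Difference = 1639899601 - 1639472872 = 426729 seconds
In hours: 426729 / 3600 ≈ 118.5
In days: 426729 / 86400 ≈ 4.94


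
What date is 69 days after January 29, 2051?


Start: January 29, 2051
Add 69 days
January 29 → February 1: 31 - 29 + 1 = 3 days (69 - 3 = 66 left)
February 1 → March 1: 28 - 1 + 1 = 28 days (66 - 28 = 38 left)
March 1 → April 1: 31 - 1 + 1 = 31 days (38 - 31 = 7 left)
April 1 + 7 = April 8, 2051

April 8, 2051


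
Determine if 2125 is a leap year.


Rules: divisible by 4 AND (not by 100 OR by 400)
2125 ÷ 4 = 531 remainder 1 → not divisible by 4
Not divisible by 4 → not a leap year

No


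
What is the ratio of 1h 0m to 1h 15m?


Duration 1: 60 minutes
Duration 2: 75 minutes
Ratio = 60:75
GCD = 15
Simplified = 4:5
As a decimal: 4/5 = 0.80

4:5 (0.80)


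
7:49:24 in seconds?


Hours: 7 × 3600 = 25200
Minutes: 49 × 60 = 2940
Seconds: 24
Total = 25200 + 2940 + 24 = 28164

28164 seconds


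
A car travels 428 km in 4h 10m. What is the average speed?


Distance: 428 km
Time: 4h 10m = 250 min = 250/60 = 25/6 hours
Speed = 428 ÷ (25/6) = 428 × 6 / 25 = 2568/25 ≈ 102.7 km/h

102.7 km/h


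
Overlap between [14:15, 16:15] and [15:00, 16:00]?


60 minutes

Meeting A: 855-975 (in minutes from midnight)
Meeting B: 900-960
Overlap start = max(855, 900) = 900
Overlap end = min(975, 960) = 960
Overlap = max(0, 960 - 900) = 60 min


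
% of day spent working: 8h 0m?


33.3%

Time: 480 minutes
Day: 1440 minutes
Percentage = (480/1440) × 100 ≈ 33.3%


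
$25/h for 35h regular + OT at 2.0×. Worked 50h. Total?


Regular: 35h × $25 = $875.00
Overtime: 50 - 35 = 15h
OT pay: 15h × $25 × 2.0 = $750.00
Total = $875.00 + $750.00 = $1625.00

$1625.00


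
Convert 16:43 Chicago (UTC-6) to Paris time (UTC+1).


23:43

Time difference = UTC+1 - UTC-6 = +7 hours
New hour = (16 + 7) mod 24
= 23 mod 24 = 23
Minutes unchanged → 23:43


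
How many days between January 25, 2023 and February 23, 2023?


From January 25, 2023 to February 23, 2023
Rest of January 2023: 31 - 25 = 6
Days into February 2023: 23
Total = 6 + 23 = 29 days

29 days


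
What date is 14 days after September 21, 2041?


Start: September 21, 2041
Add 14 days
September 21 → October 1: 30 - 21 + 1 = 10 days (14 - 10 = 4 left)
October 1 + 4 = October 5, 2041

October 5, 2041


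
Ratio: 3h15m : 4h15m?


13:17 (0.76)

Duration 1: 195 minutes
Duration 2: 255 minutes
Ratio = 195:255
GCD = 15
Simplified = 13:17
As a decimal: 13/17 ≈ 0.76


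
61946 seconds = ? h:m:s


17h 12m 26s

Hours: 61946 ÷ 3600 = 17 remainder 746
Minutes: 746 ÷ 60 = 12 remainder 26
Seconds: 26


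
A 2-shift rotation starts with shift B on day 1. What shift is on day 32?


Shift A

Shifts: A, B
Start: B (index 1)
Day 32: (1 + 32 - 1) mod 2
= 32 mod 2
= 0
Index 0 → shift A


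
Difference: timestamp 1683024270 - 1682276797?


747473 seconds (207.6 hours / 8.65 days)

Difference = 1683024270 - 1682276797 = 747473 seconds
In hours: 747473 / 3600 ≈ 207.6
In days: 747473 / 86400 ≈ 8.65


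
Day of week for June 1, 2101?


Wednesday

Zeller's congruence:
q=1, m=6, k=1, j=21
h = (1 + ⌊13×7/5⌋ + 1 + ⌊1/4⌋ + ⌊21/4⌋ - 2×21) mod 7
= (1 + 18 + 1 + 0 + 5 - 42) mod 7
= -17 mod 7 = 4
h=4 → Wednesday


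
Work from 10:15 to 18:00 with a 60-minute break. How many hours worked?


6h 45m (405 minutes)

Total time = (18×60+0) - (10×60+15)
= 1080 - 615 = 465 min
Minus break: 465 - 60 = 405 min
= 6h 45m


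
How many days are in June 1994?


30 days

Month: June (month 6)
June has 30 days


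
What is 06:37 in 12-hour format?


6:37 AM

Hour: 6
6 < 12 → AM


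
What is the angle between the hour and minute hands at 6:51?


100.5°

Hour hand = 6×30 + 51×0.5 = 205.5°
Minute hand = 51×6 = 306°
Difference = |205.5 - 306| = 100.5°


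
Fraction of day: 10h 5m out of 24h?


Total minutes: 10×60 + 5 = 605
Day = 24×60 = 1440 minutes
Fraction = 605/1440 ≈ 0.4201
As a percentage: 605/1440 × 100 ≈ 42.01%

0.4201 (42.01%)


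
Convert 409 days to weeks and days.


Weeks: 409 ÷ 7 = 58 remainder 3

58 weeks 3 days


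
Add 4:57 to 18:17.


23:14

Start: 1097 minutes from midnight
Add: 297 minutes
Total: 1394 minutes
Hours: 1394 ÷ 60 = 23 remainder 14


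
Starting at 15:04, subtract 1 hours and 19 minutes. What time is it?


Start: 904 minutes from midnight
Subtract: 79 minutes
Remaining: 904 - 79 = 825
Hours: 13, Minutes: 45

13:45


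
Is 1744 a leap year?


Rules: divisible by 4 AND (not by 100 OR by 400)
1744 ÷ 4 = 436 exactly → divisible by 4
1744 ÷ 100 = 17 remainder 44 → not divisible by 100
Divisible by 4 but not by 100 → leap year

Yes


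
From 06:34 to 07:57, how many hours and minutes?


End time in minutes: 7×60 + 57 = 477
Start time in minutes: 6×60 + 34 = 394
Difference = 477 - 394 = 83 minutes
= 1 hours 23 minutes

1h 23m


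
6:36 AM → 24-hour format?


Input: 6:36 AM
AM hour stays: 6

06:36


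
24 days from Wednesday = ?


Saturday

Start: Wednesday (index 2)
(2 + 24) mod 7
= 26 mod 7
= 5
Index 5 → Saturday


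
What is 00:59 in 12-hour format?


12:59 AM

Hour: 0
0 → 12 AM (midnight)


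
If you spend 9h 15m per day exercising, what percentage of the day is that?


38.5%

Time: 555 minutes
Day: 1440 minutes
Percentage = (555/1440) × 100 ≈ 38.5%


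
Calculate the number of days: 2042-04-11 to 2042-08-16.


127 days

From April 11, 2042 to August 16, 2042
Rest of April 2042: 30 - 11 = 19
Full months: May 31, June 30, July 31
Days into August 2042: 16
Total = 19 + 31 + 30 + 31 + 16 = 127 days


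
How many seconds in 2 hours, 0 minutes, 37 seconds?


Hours: 2 × 3600 = 7200
Minutes: 0 × 60 = 0
Seconds: 37
Total = 7200 + 0 + 37 = 7237

7237 seconds


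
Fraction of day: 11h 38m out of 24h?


Total minutes: 11×60 + 38 = 698
Day = 24×60 = 1440 minutes
Fraction = 698/1440 ≈ 0.4847
As a percentage: 698/1440 × 100 ≈ 48.47%

0.4847 (48.47%)


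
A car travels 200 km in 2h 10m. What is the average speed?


Distance: 200 km
Time: 2h 10m = 130 min = 130/60 = 13/6 hours
Speed = 200 ÷ (13/6) = 200 × 6 / 13 = 1200/13 ≈ 92.3 km/h

92.3 km/h


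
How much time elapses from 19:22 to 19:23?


0h 1m

End time in minutes: 19×60 + 23 = 1163
Start time in minutes: 19×60 + 22 = 1162
Difference = 1163 - 1162 = 1 minutes
= 0 hours 1 minutes


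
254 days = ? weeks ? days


36 weeks 2 days

Weeks: 254 ÷ 7 = 36 remainder 2


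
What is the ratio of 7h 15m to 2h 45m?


Duration 1: 435 minutes
Duration 2: 165 minutes
Ratio = 435:165
GCD = 15
Simplified = 29:11
As a decimal: 29/11 ≈ 2.64

29:11 (2.64)


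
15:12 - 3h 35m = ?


11:37

Start: 912 minutes from midnight
Subtract: 215 minutes
Remaining: 912 - 215 = 697
Hours: 11, Minutes: 37


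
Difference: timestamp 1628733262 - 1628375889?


Difference = 1628733262 - 1628375889 = 357373 seconds
In hours: 357373 / 3600 ≈ 99.3
In days: 357373 / 86400 ≈ 4.14

357373 seconds (99.3 hours / 4.14 days)


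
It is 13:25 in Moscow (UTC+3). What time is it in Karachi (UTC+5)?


Time difference = UTC+5 - UTC+3 = +2 hours
New hour = (13 + 2) mod 24
= 15 mod 24 = 15
Minutes unchanged → 15:25

15:25


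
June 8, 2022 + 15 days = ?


June 23, 2022

Start: June 8, 2022
Add 15 days
June 8 + 15 = June 23, 2022


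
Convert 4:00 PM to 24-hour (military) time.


Input: 4:00 PM
PM: 4 + 12 = 16

16:00


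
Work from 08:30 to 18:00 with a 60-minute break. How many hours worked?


8h 30m (510 minutes)

Total time = (18×60+0) - (8×60+30)
= 1080 - 510 = 570 min
Minus break: 570 - 60 = 510 min
= 8h 30m


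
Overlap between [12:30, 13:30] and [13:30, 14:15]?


Meeting A: 750-810 (in minutes from midnight)
Meeting B: 810-855
Overlap start = max(750, 810) = 810
Overlap end = min(810, 855) = 810
Overlap = max(0, 810 - 810) = 0 min

0 minutes


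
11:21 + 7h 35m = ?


Start: 681 minutes from midnight
Add: 455 minutes
Total: 1136 minutes
Hours: 1136 ÷ 60 = 18 remainder 56

18:56


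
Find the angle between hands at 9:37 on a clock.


Hour hand = 9×30 + 37×0.5 = 288.5°
Minute hand = 37×6 = 222°
Difference = |288.5 - 222| = 66.5°

66.5°


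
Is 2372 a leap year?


Yes

Rules: divisible by 4 AND (not by 100 OR by 400)
2372 ÷ 4 = 593 exactly → divisible by 4
2372 ÷ 100 = 23 remainder 72 → not divisible by 100
Divisible by 4 but not by 100 → leap year


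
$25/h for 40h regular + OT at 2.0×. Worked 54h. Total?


Regular: 40h × $25 = $1000.00
Overtime: 54 - 40 = 14h
OT pay: 14h × $25 × 2.0 = $700.00
Total = $1000.00 + $700.00 = $1700.00

$1700.00


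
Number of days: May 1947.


31 days

Month: May (month 5)
May has 31 days


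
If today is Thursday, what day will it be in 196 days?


Start: Thursday (index 3)
(3 + 196) mod 7
= 199 mod 7
= 3
Index 3 → Thursday

Thursday


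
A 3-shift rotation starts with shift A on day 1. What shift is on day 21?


Shift C

Shifts: A, B, C
Start: A (index 0)
Day 21: (0 + 21 - 1) mod 3
= 20 mod 3
= 2
Index 2 → shift C


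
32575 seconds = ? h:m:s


Hours: 32575 ÷ 3600 = 9 remainder 175
Minutes: 175 ÷ 60 = 2 remainder 55
Seconds: 55

9h 2m 55s


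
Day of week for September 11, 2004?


Zeller's congruence:
q=11, m=9, k=4, j=20
h = (11 + ⌊13×10/5⌋ + 4 + ⌊4/4⌋ + ⌊20/4⌋ - 2×20) mod 7
= (11 + 26 + 4 + 1 + 5 - 40) mod 7
= 7 mod 7 = 0
h=0 → Saturday

Saturday


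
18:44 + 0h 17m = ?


19:01

Start: 1124 minutes from midnight
Add: 17 minutes
Total: 1141 minutes
Hours: 1141 ÷ 60 = 19 remainder 1


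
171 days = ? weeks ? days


Weeks: 171 ÷ 7 = 24 remainder 3

24 weeks 3 days


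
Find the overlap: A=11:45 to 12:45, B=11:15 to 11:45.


0 minutes

Meeting A: 705-765 (in minutes from midnight)
Meeting B: 675-705
Overlap start = max(705, 675) = 705
Overlap end = min(765, 705) = 705
Overlap = max(0, 705 - 705) = 0 min


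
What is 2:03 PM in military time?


14:03

Input: 2:03 PM
PM: 2 + 12 = 14


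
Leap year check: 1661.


No

Rules: divisible by 4 AND (not by 100 OR by 400)
1661 ÷ 4 = 415 remainder 1 → not divisible by 4
Not divisible by 4 → not a leap year


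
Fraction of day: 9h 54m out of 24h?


0.4125 (41.25%)

Total minutes: 9×60 + 54 = 594
Day = 24×60 = 1440 minutes
Fraction = 594/1440 = 0.4125
As a percentage: 594/1440 × 100 = 41.25%


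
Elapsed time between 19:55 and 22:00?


End time in minutes: 22×60 + 0 = 1320
Start time in minutes: 19×60 + 55 = 1195
Difference = 1320 - 1195 = 125 minutes
= 2 hours 5 minutes

2h 5m


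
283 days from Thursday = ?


Start: Thursday (index 3)
(3 + 283) mod 7
= 286 mod 7
= 6
Index 6 → Sunday

Sunday


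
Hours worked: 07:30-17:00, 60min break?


Total time = (17×60+0) - (7×60+30)
= 1020 - 450 = 570 min
Minus break: 570 - 60 = 510 min
= 8h 30m

8h 30m (510 minutes)


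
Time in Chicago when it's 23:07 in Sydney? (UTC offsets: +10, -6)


Time difference = UTC-6 - UTC+10 = -16 hours
New hour = (23 -16) mod 24
= 7 mod 24 = 7
Minutes unchanged → 07:07

07:07


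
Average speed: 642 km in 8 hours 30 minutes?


75.5 km/h

Distance: 642 km
Time: 8h 30m = 510 min = 510/60 = 17/2 hours
Speed = 642 ÷ (17/2) = 642 × 2 / 17 = 1284/17 ≈ 75.5 km/h


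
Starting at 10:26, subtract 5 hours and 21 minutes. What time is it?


05:05

Start: 626 minutes from midnight
Subtract: 321 minutes
Remaining: 626 - 321 = 305
Hours: 5, Minutes: 5


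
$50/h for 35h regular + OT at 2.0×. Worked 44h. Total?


Regular: 35h × $50 = $1750.00
Overtime: 44 - 35 = 9h
OT pay: 9h × $50 × 2.0 = $900.00
Total = $1750.00 + $900.00 = $2650.00

$2650.00


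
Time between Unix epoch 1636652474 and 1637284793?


632319 seconds (175.6 hours / 7.32 days)

Difference = 1637284793 - 1636652474 = 632319 seconds
In hours: 632319 / 3600 ≈ 175.6
In days: 632319 / 86400 ≈ 7.32


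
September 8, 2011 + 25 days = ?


Start: September 8, 2011
Add 25 days
September 8 → October 1: 30 - 8 + 1 = 23 days (25 - 23 = 2 left)
October 1 + 2 = October 3, 2011

October 3, 2011


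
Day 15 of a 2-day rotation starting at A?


Shift A

Shifts: A, B
Start: A (index 0)
Day 15: (0 + 15 - 1) mod 2
= 14 mod 2
= 0
Index 0 → shift A


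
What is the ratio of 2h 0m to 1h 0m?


Duration 1: 120 minutes
Duration 2: 60 minutes
Ratio = 120:60
GCD = 60
Simplified = 2:1
As a decimal: 2/1 = 2.00

2:1 (2.00)


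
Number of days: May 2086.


31 days

Month: May (month 5)
May has 31 days


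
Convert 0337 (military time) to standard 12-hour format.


Hour: 3
3 < 12 → AM

3:37 AM


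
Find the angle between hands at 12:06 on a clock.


33.0°

Hour hand (12 ≡ 0 on the dial): 0×30 + 6×0.5 = 3.0°
Minute hand = 6×6 = 36°
Difference = |3.0 - 36| = 33.0°


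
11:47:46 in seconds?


42466 seconds

Hours: 11 × 3600 = 39600
Minutes: 47 × 60 = 2820
Seconds: 46
Total = 39600 + 2820 + 46 = 42466


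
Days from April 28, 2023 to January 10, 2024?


257 days

From April 28, 2023 to January 10, 2024
Rest of April 2023: 30 - 28 = 2
Full months: May 31, June 30, July 31, August 31, September 30, October 31, November 30, December 31
Days into January 2024: 10
Total = 2 + 31 + 30 + 31 + 31 + 30 + 31 + 30 + 31 + 10 = 257 days


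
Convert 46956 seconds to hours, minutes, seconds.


13h 2m 36s

Hours: 46956 ÷ 3600 = 13 remainder 156
Minutes: 156 ÷ 60 = 2 remainder 36
Seconds: 36


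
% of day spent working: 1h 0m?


Time: 60 minutes
Day: 1440 minutes
Percentage = (60/1440) × 100 ≈ 4.2%

4.2%


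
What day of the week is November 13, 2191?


Sunday

Zeller's congruence:
q=13, m=11, k=91, j=21
h = (13 + ⌊13×12/5⌋ + 91 + ⌊91/4⌋ + ⌊21/4⌋ - 2×21) mod 7
= (13 + 31 + 91 + 22 + 5 - 42) mod 7
= 120 mod 7 = 1
h=1 → Sunday


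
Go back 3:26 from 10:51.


Start: 651 minutes from midnight
Subtract: 206 minutes
Remaining: 651 - 206 = 445
Hours: 7, Minutes: 25

07:25


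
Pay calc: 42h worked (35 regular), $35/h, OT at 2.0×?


$1715.00

Regular: 35h × $35 = $1225.00
Overtime: 42 - 35 = 7h
OT pay: 7h × $35 × 2.0 = $490.00
Total = $1225.00 + $490.00 = $1715.00


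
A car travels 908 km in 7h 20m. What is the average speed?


123.8 km/h

Distance: 908 km
Time: 7h 20m = 440 min = 440/60 = 22/3 hours
Speed = 908 ÷ (22/3) = 908 × 3 / 22 = 2724/22 ≈ 123.8 km/h


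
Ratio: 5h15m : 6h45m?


Duration 1: 315 minutes
Duration 2: 405 minutes
Ratio = 315:405
GCD = 45
Simplified = 7:9
As a decimal: 7/9 ≈ 0.78

7:9 (0.78)


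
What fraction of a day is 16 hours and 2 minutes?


Total minutes: 16×60 + 2 = 962
Day = 24×60 = 1440 minutes
Fraction = 962/1440 ≈ 0.6681
As a percentage: 962/1440 × 100 ≈ 66.81%

0.6681 (66.81%)


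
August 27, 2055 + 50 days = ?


Start: August 27, 2055
Add 50 days
August 27 → September 1: 31 - 27 + 1 = 5 days (50 - 5 = 45 left)
September 1 → October 1: 30 - 1 + 1 = 30 days (45 - 30 = 15 left)
October 1 + 15 = October 16, 2055

October 16, 2055


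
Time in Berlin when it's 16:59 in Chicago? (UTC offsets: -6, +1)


23:59

Time difference = UTC+1 - UTC-6 = +7 hours
New hour = (16 + 7) mod 24
= 23 mod 24 = 23
Minutes unchanged → 23:59


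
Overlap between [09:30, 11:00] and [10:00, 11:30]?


60 minutes

Meeting A: 570-660 (in minutes from midnight)
Meeting B: 600-690
Overlap start = max(570, 600) = 600
Overlap end = min(660, 690) = 660
Overlap = max(0, 660 - 600) = 60 min


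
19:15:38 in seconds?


Hours: 19 × 3600 = 68400
Minutes: 15 × 60 = 900
Seconds: 38
Total = 68400 + 900 + 38 = 69338

69338 seconds


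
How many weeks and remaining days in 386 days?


55 weeks 1 days

Weeks: 386 ÷ 7 = 55 remainder 1


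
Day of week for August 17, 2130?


Thursday

Zeller's congruence:
q=17, m=8, k=30, j=21
h = (17 + ⌊13×9/5⌋ + 30 + ⌊30/4⌋ + ⌊21/4⌋ - 2×21) mod 7
= (17 + 23 + 30 + 7 + 5 - 42) mod 7
= 40 mod 7 = 5
h=5 → Thursday


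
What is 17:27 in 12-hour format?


5:27 PM

Hour: 17
17 - 12 = 5 → PM


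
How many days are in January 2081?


Month: January (month 1)
January has 31 days

31 days


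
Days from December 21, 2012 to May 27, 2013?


From December 21, 2012 to May 27, 2013
Rest of December 2012: 31 - 21 = 10
Full months: January 31, February 2013 28, March 31, April 30
Days into May 2013: 27
Total = 10 + 31 + 28 + 31 + 30 + 27 = 157 days

157 days


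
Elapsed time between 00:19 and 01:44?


1h 25m

End time in minutes: 1×60 + 44 = 104
Start time in minutes: 0×60 + 19 = 19
Difference = 104 - 19 = 85 minutes
= 1 hours 25 minutes


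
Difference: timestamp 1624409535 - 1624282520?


Difference = 1624409535 - 1624282520 = 127015 seconds
In hours: 127015 / 3600 ≈ 35.3
In days: 127015 / 86400 ≈ 1.47

127015 seconds (35.3 hours / 1.47 days)


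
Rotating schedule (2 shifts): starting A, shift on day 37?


Shifts: A, B
Start: A (index 0)
Day 37: (0 + 37 - 1) mod 2
= 36 mod 2
= 0
Index 0 → shift A

Shift A


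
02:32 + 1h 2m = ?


03:34

Start: 152 minutes from midnight
Add: 62 minutes
Total: 214 minutes
Hours: 214 ÷ 60 = 3 remainder 34


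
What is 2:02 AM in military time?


02:02

Input: 2:02 AM
AM hour stays: 2


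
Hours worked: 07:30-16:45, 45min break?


Total time = (16×60+45) - (7×60+30)
= 1005 - 450 = 555 min
Minus break: 555 - 45 = 510 min
= 8h 30m

8h 30m (510 minutes)


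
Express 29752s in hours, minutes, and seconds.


Hours: 29752 ÷ 3600 = 8 remainder 952
Minutes: 952 ÷ 60 = 15 remainder 52
Seconds: 52

8h 15m 52s


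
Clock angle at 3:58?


131.0°

Hour hand = 3×30 + 58×0.5 = 119.0°
Minute hand = 58×6 = 348°
Difference = |119.0 - 348| = 229.0°
Since > 180°: 360 - 229.0 = 131.0°


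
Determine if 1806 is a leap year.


No

Rules: divisible by 4 AND (not by 100 OR by 400)
1806 ÷ 4 = 451 remainder 2 → not divisible by 4
Not divisible by 4 → not a leap year


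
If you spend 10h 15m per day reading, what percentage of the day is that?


42.7%

Time: 615 minutes
Day: 1440 minutes
Percentage = (615/1440) × 100 ≈ 42.7%


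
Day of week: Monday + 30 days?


Start: Monday (index 0)
(0 + 30) mod 7
= 30 mod 7
= 2
Index 2 → Wednesday

Wednesday


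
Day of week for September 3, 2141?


Zeller's congruence:
q=3, m=9, k=41, j=21
h = (3 + ⌊13×10/5⌋ + 41 + ⌊41/4⌋ + ⌊21/4⌋ - 2×21) mod 7
= (3 + 26 + 41 + 10 + 5 - 42) mod 7
= 43 mod 7 = 1
h=1 → Sunday

Sunday


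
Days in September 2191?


30 days

Month: September (month 9)
September has 30 days


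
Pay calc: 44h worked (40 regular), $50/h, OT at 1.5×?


$2300.00

Regular: 40h × $50 = $2000.00
Overtime: 44 - 40 = 4h
OT pay: 4h × $50 × 1.5 = $300.00
Total = $2000.00 + $300.00 = $2300.00


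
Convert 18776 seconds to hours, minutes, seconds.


Hours: 18776 ÷ 3600 = 5 remainder 776
Minutes: 776 ÷ 60 = 12 remainder 56
Seconds: 56

5h 12m 56s


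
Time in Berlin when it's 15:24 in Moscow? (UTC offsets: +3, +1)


13:24

Time difference = UTC+1 - UTC+3 = -2 hours
New hour = (15 -2) mod 24
= 13 mod 24 = 13
Minutes unchanged → 13:24


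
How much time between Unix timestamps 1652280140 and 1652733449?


Difference = 1652733449 - 1652280140 = 453309 seconds
In hours: 453309 / 3600 ≈ 125.9
In days: 453309 / 86400 ≈ 5.25

453309 seconds (125.9 hours / 5.25 days)


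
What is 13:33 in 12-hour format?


Hour: 13
13 - 12 = 1 → PM

1:33 PM


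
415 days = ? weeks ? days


Weeks: 415 ÷ 7 = 59 remainder 2

59 weeks 2 days


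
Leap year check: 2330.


Rules: divisible by 4 AND (not by 100 OR by 400)
2330 ÷ 4 = 582 remainder 2 → not divisible by 4
Not divisible by 4 → not a leap year

No


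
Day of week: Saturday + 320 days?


Start: Saturday (index 5)
(5 + 320) mod 7
= 325 mod 7
= 3
Index 3 → Thursday

Thursday


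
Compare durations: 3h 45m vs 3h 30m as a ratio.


Duration 1: 225 minutes
Duration 2: 210 minutes
Ratio = 225:210
GCD = 15
Simplified = 15:14
As a decimal: 15/14 ≈ 1.07

15:14 (1.07)


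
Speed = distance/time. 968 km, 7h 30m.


Distance: 968 km
Time: 7h 30m = 450 min = 450/60 = 15/2 hours
Speed = 968 ÷ (15/2) = 968 × 2 / 15 = 1936/15 ≈ 129.1 km/h

129.1 km/h


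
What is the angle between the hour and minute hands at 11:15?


112.5°

Hour hand = 11×30 + 15×0.5 = 337.5°
Minute hand = 15×6 = 90°
Difference = |337.5 - 90| = 247.5°
Since > 180°: 360 - 247.5 = 112.5°


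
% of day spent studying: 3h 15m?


Time: 195 minutes
Day: 1440 minutes
Percentage = (195/1440) × 100 ≈ 13.5%

13.5%


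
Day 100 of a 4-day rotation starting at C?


Shifts: A, B, C, D
Start: C (index 2)
Day 100: (2 + 100 - 1) mod 4
= 101 mod 4
= 1
Index 1 → shift B

Shift B


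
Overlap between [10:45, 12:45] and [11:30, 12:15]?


Meeting A: 645-765 (in minutes from midnight)
Meeting B: 690-735
Overlap start = max(645, 690) = 690
Overlap end = min(765, 735) = 735
Overlap = max(0, 735 - 690) = 45 min

45 minutes


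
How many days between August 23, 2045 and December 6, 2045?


105 days

From August 23, 2045 to December 6, 2045
Rest of August 2045: 31 - 23 = 8
Full months: September 30, October 31, November 30
Days into December 2045: 6
Total = 8 + 30 + 31 + 30 + 6 = 105 days


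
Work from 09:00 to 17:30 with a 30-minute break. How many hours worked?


Total time = (17×60+30) - (9×60+0)
= 1050 - 540 = 510 min
Minus break: 510 - 30 = 480 min
= 8h 0m

8h 0m (480 minutes)


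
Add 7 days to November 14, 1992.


Start: November 14, 1992
Add 7 days
November 14 + 7 = November 21, 1992

November 21, 1992


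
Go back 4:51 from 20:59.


16:08

Start: 1259 minutes from midnight
Subtract: 291 minutes
Remaining: 1259 - 291 = 968
Hours: 16, Minutes: 8


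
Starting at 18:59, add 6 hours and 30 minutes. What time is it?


01:29 (next day)

Start: 1139 minutes from midnight
Add: 390 minutes
Total: 1529 minutes
Hours: 1529 ÷ 60 = 25 remainder 29
25 ≥ 24 → 25 - 24 = 1 (next day)


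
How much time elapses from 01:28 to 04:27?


End time in minutes: 4×60 + 27 = 267
Start time in minutes: 1×60 + 28 = 88
Difference = 267 - 88 = 179 minutes
= 2 hours 59 minutes

2h 59m


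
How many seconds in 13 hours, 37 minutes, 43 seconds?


Hours: 13 × 3600 = 46800
Minutes: 37 × 60 = 2220
Seconds: 43
Total = 46800 + 2220 + 43 = 49063

49063 seconds


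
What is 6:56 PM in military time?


18:56

Input: 6:56 PM
PM: 6 + 12 = 18


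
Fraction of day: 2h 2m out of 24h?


Total minutes: 2×60 + 2 = 122
Day = 24×60 = 1440 minutes
Fraction = 122/1440 ≈ 0.0847
As a percentage: 122/1440 × 100 ≈ 8.47%

0.0847 (8.47%)


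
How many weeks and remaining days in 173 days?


Weeks: 173 ÷ 7 = 24 remainder 5

24 weeks 5 days


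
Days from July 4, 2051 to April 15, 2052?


From July 4, 2051 to April 15, 2052
Rest of July 2051: 31 - 4 = 27
Full months: August 31, September 30, October 31, November 30, December 31, January 31, February 2052 29, March 31
Days into April 2052: 15
Total = 27 + 31 + 30 + 31 + 30 + 31 + 31 + 29 + 31 + 15 = 286 days

286 days


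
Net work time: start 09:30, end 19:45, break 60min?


Total time = (19×60+45) - (9×60+30)
= 1185 - 570 = 615 min
Minus break: 615 - 60 = 555 min
= 9h 15m

9h 15m (555 minutes)


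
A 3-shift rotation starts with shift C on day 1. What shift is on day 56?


Shifts: A, B, C
Start: C (index 2)
Day 56: (2 + 56 - 1) mod 3
= 57 mod 3
= 0
Index 0 → shift A

Shift A


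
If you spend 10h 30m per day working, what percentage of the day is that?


43.8%

Time: 630 minutes
Day: 1440 minutes
Percentage = (630/1440) × 100 ≈ 43.8%


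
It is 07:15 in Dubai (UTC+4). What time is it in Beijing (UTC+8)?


Time difference = UTC+8 - UTC+4 = +4 hours
New hour = (7 + 4) mod 24
= 11 mod 24 = 11
Minutes unchanged → 11:15

11:15


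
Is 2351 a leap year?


No

Rules: divisible by 4 AND (not by 100 OR by 400)
2351 ÷ 4 = 587 remainder 3 → not divisible by 4
Not divisible by 4 → not a leap year


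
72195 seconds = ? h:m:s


20h 3m 15s

Hours: 72195 ÷ 3600 = 20 remainder 195
Minutes: 195 ÷ 60 = 3 remainder 15
Seconds: 15


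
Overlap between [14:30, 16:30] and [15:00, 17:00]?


90 minutes

Meeting A: 870-990 (in minutes from midnight)
Meeting B: 900-1020
Overlap start = max(870, 900) = 900
Overlap end = min(990, 1020) = 990
Overlap = max(0, 990 - 900) = 90 min


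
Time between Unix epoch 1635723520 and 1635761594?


38074 seconds (10.6 hours / 0.44 days)

Difference = 1635761594 - 1635723520 = 38074 seconds
In hours: 38074 / 3600 ≈ 10.6
In days: 38074 / 86400 ≈ 0.44


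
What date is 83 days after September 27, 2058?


December 19, 2058

Start: September 27, 2058
Add 83 days
September 27 → October 1: 30 - 27 + 1 = 4 days (83 - 4 = 79 left)
October 1 → November 1: 31 - 1 + 1 = 31 days (79 - 31 = 48 left)
November 1 → December 1: 30 - 1 + 1 = 30 days (48 - 30 = 18 left)
December 1 + 18 = December 19, 2058
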